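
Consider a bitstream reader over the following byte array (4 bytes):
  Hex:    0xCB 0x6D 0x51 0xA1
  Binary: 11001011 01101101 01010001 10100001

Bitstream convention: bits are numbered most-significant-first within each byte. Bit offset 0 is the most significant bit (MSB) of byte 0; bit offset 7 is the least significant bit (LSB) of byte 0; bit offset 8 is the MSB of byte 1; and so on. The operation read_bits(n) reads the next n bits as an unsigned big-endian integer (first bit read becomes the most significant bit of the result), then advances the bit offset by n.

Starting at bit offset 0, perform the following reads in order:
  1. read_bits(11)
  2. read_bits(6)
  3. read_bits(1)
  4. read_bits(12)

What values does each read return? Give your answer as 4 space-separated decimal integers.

Read 1: bits[0:11] width=11 -> value=1627 (bin 11001011011); offset now 11 = byte 1 bit 3; 21 bits remain
Read 2: bits[11:17] width=6 -> value=26 (bin 011010); offset now 17 = byte 2 bit 1; 15 bits remain
Read 3: bits[17:18] width=1 -> value=1 (bin 1); offset now 18 = byte 2 bit 2; 14 bits remain
Read 4: bits[18:30] width=12 -> value=1128 (bin 010001101000); offset now 30 = byte 3 bit 6; 2 bits remain

Answer: 1627 26 1 1128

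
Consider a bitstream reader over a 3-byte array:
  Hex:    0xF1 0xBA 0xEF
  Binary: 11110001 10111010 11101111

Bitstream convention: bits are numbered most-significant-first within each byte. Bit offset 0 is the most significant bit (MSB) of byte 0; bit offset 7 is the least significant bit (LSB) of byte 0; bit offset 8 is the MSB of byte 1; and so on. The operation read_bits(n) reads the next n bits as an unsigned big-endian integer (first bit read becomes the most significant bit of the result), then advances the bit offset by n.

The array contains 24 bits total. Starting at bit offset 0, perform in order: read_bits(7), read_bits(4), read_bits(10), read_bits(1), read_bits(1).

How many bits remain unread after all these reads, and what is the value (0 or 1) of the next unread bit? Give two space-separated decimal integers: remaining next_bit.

Answer: 1 1

Derivation:
Read 1: bits[0:7] width=7 -> value=120 (bin 1111000); offset now 7 = byte 0 bit 7; 17 bits remain
Read 2: bits[7:11] width=4 -> value=13 (bin 1101); offset now 11 = byte 1 bit 3; 13 bits remain
Read 3: bits[11:21] width=10 -> value=861 (bin 1101011101); offset now 21 = byte 2 bit 5; 3 bits remain
Read 4: bits[21:22] width=1 -> value=1 (bin 1); offset now 22 = byte 2 bit 6; 2 bits remain
Read 5: bits[22:23] width=1 -> value=1 (bin 1); offset now 23 = byte 2 bit 7; 1 bits remain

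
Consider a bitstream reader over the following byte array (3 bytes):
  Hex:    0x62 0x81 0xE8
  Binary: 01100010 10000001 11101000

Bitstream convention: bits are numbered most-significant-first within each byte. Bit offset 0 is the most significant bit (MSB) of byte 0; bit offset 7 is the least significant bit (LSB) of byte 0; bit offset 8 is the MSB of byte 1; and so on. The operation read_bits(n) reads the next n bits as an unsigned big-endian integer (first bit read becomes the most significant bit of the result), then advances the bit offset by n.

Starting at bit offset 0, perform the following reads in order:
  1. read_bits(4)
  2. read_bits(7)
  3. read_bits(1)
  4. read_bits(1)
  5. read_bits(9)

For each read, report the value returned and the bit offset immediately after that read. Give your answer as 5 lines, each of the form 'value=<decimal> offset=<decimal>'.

Answer: value=6 offset=4
value=20 offset=11
value=0 offset=12
value=0 offset=13
value=122 offset=22

Derivation:
Read 1: bits[0:4] width=4 -> value=6 (bin 0110); offset now 4 = byte 0 bit 4; 20 bits remain
Read 2: bits[4:11] width=7 -> value=20 (bin 0010100); offset now 11 = byte 1 bit 3; 13 bits remain
Read 3: bits[11:12] width=1 -> value=0 (bin 0); offset now 12 = byte 1 bit 4; 12 bits remain
Read 4: bits[12:13] width=1 -> value=0 (bin 0); offset now 13 = byte 1 bit 5; 11 bits remain
Read 5: bits[13:22] width=9 -> value=122 (bin 001111010); offset now 22 = byte 2 bit 6; 2 bits remain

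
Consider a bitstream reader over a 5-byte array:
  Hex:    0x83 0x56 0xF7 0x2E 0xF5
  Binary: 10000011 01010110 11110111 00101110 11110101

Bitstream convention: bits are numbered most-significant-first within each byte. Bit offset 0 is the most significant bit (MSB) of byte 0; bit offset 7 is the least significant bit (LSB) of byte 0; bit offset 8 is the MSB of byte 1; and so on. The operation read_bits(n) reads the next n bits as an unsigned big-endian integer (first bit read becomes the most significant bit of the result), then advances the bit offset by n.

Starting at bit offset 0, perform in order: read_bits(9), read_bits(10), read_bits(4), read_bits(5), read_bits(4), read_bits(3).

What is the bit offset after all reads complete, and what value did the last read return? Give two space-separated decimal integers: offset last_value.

Read 1: bits[0:9] width=9 -> value=262 (bin 100000110); offset now 9 = byte 1 bit 1; 31 bits remain
Read 2: bits[9:19] width=10 -> value=695 (bin 1010110111); offset now 19 = byte 2 bit 3; 21 bits remain
Read 3: bits[19:23] width=4 -> value=11 (bin 1011); offset now 23 = byte 2 bit 7; 17 bits remain
Read 4: bits[23:28] width=5 -> value=18 (bin 10010); offset now 28 = byte 3 bit 4; 12 bits remain
Read 5: bits[28:32] width=4 -> value=14 (bin 1110); offset now 32 = byte 4 bit 0; 8 bits remain
Read 6: bits[32:35] width=3 -> value=7 (bin 111); offset now 35 = byte 4 bit 3; 5 bits remain

Answer: 35 7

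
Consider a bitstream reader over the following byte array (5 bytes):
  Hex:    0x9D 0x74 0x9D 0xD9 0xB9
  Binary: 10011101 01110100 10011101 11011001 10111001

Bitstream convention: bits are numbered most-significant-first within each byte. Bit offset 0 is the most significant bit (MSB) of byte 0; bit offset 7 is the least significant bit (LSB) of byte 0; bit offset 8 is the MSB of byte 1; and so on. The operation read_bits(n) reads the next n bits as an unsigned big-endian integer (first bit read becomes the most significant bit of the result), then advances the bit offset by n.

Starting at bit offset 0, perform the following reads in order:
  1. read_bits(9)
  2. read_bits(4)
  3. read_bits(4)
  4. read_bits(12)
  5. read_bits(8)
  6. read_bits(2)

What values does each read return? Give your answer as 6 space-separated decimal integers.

Read 1: bits[0:9] width=9 -> value=314 (bin 100111010); offset now 9 = byte 1 bit 1; 31 bits remain
Read 2: bits[9:13] width=4 -> value=14 (bin 1110); offset now 13 = byte 1 bit 5; 27 bits remain
Read 3: bits[13:17] width=4 -> value=9 (bin 1001); offset now 17 = byte 2 bit 1; 23 bits remain
Read 4: bits[17:29] width=12 -> value=955 (bin 001110111011); offset now 29 = byte 3 bit 5; 11 bits remain
Read 5: bits[29:37] width=8 -> value=55 (bin 00110111); offset now 37 = byte 4 bit 5; 3 bits remain
Read 6: bits[37:39] width=2 -> value=0 (bin 00); offset now 39 = byte 4 bit 7; 1 bits remain

Answer: 314 14 9 955 55 0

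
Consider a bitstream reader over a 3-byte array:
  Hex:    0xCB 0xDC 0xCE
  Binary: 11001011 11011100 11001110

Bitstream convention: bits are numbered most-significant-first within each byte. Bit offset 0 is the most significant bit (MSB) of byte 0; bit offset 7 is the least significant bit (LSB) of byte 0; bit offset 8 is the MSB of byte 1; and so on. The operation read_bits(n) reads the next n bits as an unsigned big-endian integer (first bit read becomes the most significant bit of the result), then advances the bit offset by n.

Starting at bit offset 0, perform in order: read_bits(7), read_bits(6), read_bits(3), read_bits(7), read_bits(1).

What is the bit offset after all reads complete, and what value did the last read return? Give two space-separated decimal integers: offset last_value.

Read 1: bits[0:7] width=7 -> value=101 (bin 1100101); offset now 7 = byte 0 bit 7; 17 bits remain
Read 2: bits[7:13] width=6 -> value=59 (bin 111011); offset now 13 = byte 1 bit 5; 11 bits remain
Read 3: bits[13:16] width=3 -> value=4 (bin 100); offset now 16 = byte 2 bit 0; 8 bits remain
Read 4: bits[16:23] width=7 -> value=103 (bin 1100111); offset now 23 = byte 2 bit 7; 1 bits remain
Read 5: bits[23:24] width=1 -> value=0 (bin 0); offset now 24 = byte 3 bit 0; 0 bits remain

Answer: 24 0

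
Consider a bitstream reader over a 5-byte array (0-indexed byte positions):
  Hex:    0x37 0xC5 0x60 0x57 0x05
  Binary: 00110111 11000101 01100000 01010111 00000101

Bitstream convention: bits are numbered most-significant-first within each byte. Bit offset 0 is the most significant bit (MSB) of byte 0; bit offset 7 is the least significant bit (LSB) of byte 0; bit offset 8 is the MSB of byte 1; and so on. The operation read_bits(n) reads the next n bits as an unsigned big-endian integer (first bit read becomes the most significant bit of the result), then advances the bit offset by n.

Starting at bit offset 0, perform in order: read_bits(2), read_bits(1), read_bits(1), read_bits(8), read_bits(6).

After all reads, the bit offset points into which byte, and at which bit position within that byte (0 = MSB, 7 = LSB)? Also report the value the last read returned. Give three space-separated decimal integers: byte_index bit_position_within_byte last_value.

Read 1: bits[0:2] width=2 -> value=0 (bin 00); offset now 2 = byte 0 bit 2; 38 bits remain
Read 2: bits[2:3] width=1 -> value=1 (bin 1); offset now 3 = byte 0 bit 3; 37 bits remain
Read 3: bits[3:4] width=1 -> value=1 (bin 1); offset now 4 = byte 0 bit 4; 36 bits remain
Read 4: bits[4:12] width=8 -> value=124 (bin 01111100); offset now 12 = byte 1 bit 4; 28 bits remain
Read 5: bits[12:18] width=6 -> value=21 (bin 010101); offset now 18 = byte 2 bit 2; 22 bits remain

Answer: 2 2 21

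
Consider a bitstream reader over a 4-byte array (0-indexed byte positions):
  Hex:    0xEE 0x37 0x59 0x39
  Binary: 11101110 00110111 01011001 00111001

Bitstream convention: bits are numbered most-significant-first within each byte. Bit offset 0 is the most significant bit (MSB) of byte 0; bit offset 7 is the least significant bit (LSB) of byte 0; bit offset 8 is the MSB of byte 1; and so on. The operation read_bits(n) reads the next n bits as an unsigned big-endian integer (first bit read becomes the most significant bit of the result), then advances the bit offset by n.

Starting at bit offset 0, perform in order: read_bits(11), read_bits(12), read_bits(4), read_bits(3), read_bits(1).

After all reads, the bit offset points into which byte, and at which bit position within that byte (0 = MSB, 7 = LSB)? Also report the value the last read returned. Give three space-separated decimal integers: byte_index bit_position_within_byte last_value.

Answer: 3 7 0

Derivation:
Read 1: bits[0:11] width=11 -> value=1905 (bin 11101110001); offset now 11 = byte 1 bit 3; 21 bits remain
Read 2: bits[11:23] width=12 -> value=2988 (bin 101110101100); offset now 23 = byte 2 bit 7; 9 bits remain
Read 3: bits[23:27] width=4 -> value=9 (bin 1001); offset now 27 = byte 3 bit 3; 5 bits remain
Read 4: bits[27:30] width=3 -> value=6 (bin 110); offset now 30 = byte 3 bit 6; 2 bits remain
Read 5: bits[30:31] width=1 -> value=0 (bin 0); offset now 31 = byte 3 bit 7; 1 bits remain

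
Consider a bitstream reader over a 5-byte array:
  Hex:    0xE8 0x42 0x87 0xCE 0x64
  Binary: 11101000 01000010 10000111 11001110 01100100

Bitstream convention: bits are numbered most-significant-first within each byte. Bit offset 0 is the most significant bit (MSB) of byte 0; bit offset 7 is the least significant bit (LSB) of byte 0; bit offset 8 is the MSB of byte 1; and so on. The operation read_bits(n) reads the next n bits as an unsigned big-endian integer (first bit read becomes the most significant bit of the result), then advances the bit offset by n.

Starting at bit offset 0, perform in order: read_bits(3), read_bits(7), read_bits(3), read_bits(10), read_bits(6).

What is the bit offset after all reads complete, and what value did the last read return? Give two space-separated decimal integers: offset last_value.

Answer: 29 57

Derivation:
Read 1: bits[0:3] width=3 -> value=7 (bin 111); offset now 3 = byte 0 bit 3; 37 bits remain
Read 2: bits[3:10] width=7 -> value=33 (bin 0100001); offset now 10 = byte 1 bit 2; 30 bits remain
Read 3: bits[10:13] width=3 -> value=0 (bin 000); offset now 13 = byte 1 bit 5; 27 bits remain
Read 4: bits[13:23] width=10 -> value=323 (bin 0101000011); offset now 23 = byte 2 bit 7; 17 bits remain
Read 5: bits[23:29] width=6 -> value=57 (bin 111001); offset now 29 = byte 3 bit 5; 11 bits remain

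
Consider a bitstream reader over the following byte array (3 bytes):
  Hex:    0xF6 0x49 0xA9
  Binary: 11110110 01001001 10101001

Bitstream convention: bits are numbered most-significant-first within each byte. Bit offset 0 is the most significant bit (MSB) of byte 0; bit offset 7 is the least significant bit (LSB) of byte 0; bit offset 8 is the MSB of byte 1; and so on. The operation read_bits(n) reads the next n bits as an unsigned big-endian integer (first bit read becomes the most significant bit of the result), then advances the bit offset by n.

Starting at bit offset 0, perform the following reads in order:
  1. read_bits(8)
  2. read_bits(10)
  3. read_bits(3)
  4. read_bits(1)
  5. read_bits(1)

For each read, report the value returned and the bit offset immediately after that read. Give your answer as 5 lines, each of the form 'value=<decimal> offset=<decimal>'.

Answer: value=246 offset=8
value=294 offset=18
value=5 offset=21
value=0 offset=22
value=0 offset=23

Derivation:
Read 1: bits[0:8] width=8 -> value=246 (bin 11110110); offset now 8 = byte 1 bit 0; 16 bits remain
Read 2: bits[8:18] width=10 -> value=294 (bin 0100100110); offset now 18 = byte 2 bit 2; 6 bits remain
Read 3: bits[18:21] width=3 -> value=5 (bin 101); offset now 21 = byte 2 bit 5; 3 bits remain
Read 4: bits[21:22] width=1 -> value=0 (bin 0); offset now 22 = byte 2 bit 6; 2 bits remain
Read 5: bits[22:23] width=1 -> value=0 (bin 0); offset now 23 = byte 2 bit 7; 1 bits remain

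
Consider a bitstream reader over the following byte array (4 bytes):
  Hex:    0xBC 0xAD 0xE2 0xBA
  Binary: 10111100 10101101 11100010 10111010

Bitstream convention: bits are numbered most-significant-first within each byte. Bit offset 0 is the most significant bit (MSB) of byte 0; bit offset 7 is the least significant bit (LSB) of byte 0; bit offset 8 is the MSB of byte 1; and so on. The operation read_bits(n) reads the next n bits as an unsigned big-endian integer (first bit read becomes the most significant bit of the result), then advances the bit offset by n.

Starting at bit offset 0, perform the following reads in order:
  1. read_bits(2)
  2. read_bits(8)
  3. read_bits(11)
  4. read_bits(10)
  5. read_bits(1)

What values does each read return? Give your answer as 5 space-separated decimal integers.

Answer: 2 242 1468 349 0

Derivation:
Read 1: bits[0:2] width=2 -> value=2 (bin 10); offset now 2 = byte 0 bit 2; 30 bits remain
Read 2: bits[2:10] width=8 -> value=242 (bin 11110010); offset now 10 = byte 1 bit 2; 22 bits remain
Read 3: bits[10:21] width=11 -> value=1468 (bin 10110111100); offset now 21 = byte 2 bit 5; 11 bits remain
Read 4: bits[21:31] width=10 -> value=349 (bin 0101011101); offset now 31 = byte 3 bit 7; 1 bits remain
Read 5: bits[31:32] width=1 -> value=0 (bin 0); offset now 32 = byte 4 bit 0; 0 bits remain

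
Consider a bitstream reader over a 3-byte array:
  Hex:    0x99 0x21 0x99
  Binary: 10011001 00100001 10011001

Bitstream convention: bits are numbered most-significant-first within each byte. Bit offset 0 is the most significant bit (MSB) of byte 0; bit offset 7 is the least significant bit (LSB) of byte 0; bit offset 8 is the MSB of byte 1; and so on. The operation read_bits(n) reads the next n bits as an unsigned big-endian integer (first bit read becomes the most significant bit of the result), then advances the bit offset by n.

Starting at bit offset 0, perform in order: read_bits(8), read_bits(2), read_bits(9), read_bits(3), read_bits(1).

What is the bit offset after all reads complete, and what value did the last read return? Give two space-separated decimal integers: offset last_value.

Read 1: bits[0:8] width=8 -> value=153 (bin 10011001); offset now 8 = byte 1 bit 0; 16 bits remain
Read 2: bits[8:10] width=2 -> value=0 (bin 00); offset now 10 = byte 1 bit 2; 14 bits remain
Read 3: bits[10:19] width=9 -> value=268 (bin 100001100); offset now 19 = byte 2 bit 3; 5 bits remain
Read 4: bits[19:22] width=3 -> value=6 (bin 110); offset now 22 = byte 2 bit 6; 2 bits remain
Read 5: bits[22:23] width=1 -> value=0 (bin 0); offset now 23 = byte 2 bit 7; 1 bits remain

Answer: 23 0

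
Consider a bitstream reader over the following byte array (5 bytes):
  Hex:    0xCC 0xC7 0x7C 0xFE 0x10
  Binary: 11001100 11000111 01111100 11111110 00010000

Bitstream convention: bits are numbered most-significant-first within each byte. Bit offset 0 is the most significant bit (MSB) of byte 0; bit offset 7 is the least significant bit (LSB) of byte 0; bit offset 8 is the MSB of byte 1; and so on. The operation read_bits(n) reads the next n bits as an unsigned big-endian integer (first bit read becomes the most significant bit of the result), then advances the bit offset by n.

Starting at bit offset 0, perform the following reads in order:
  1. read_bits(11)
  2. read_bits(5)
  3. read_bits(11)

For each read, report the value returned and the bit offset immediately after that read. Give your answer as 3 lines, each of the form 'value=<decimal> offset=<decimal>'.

Answer: value=1638 offset=11
value=7 offset=16
value=999 offset=27

Derivation:
Read 1: bits[0:11] width=11 -> value=1638 (bin 11001100110); offset now 11 = byte 1 bit 3; 29 bits remain
Read 2: bits[11:16] width=5 -> value=7 (bin 00111); offset now 16 = byte 2 bit 0; 24 bits remain
Read 3: bits[16:27] width=11 -> value=999 (bin 01111100111); offset now 27 = byte 3 bit 3; 13 bits remain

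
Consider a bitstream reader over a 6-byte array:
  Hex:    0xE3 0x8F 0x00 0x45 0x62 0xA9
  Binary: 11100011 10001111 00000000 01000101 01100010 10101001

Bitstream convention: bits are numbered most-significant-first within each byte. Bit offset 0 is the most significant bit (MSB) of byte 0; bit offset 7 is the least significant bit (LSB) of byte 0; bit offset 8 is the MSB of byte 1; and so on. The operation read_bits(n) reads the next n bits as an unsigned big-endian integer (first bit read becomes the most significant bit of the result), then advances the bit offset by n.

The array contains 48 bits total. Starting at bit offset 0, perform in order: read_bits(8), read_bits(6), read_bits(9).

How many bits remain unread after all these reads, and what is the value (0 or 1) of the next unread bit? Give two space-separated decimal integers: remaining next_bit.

Answer: 25 0

Derivation:
Read 1: bits[0:8] width=8 -> value=227 (bin 11100011); offset now 8 = byte 1 bit 0; 40 bits remain
Read 2: bits[8:14] width=6 -> value=35 (bin 100011); offset now 14 = byte 1 bit 6; 34 bits remain
Read 3: bits[14:23] width=9 -> value=384 (bin 110000000); offset now 23 = byte 2 bit 7; 25 bits remain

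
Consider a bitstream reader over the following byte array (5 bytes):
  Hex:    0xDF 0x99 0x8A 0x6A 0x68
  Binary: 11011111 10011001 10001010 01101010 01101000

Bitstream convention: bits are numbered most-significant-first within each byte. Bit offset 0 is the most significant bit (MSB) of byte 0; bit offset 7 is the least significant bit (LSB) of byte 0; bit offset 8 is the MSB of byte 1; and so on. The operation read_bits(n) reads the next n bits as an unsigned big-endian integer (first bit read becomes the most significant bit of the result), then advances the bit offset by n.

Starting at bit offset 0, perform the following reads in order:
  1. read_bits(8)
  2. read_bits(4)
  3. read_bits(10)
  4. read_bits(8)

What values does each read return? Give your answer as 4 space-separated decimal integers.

Answer: 223 9 610 154

Derivation:
Read 1: bits[0:8] width=8 -> value=223 (bin 11011111); offset now 8 = byte 1 bit 0; 32 bits remain
Read 2: bits[8:12] width=4 -> value=9 (bin 1001); offset now 12 = byte 1 bit 4; 28 bits remain
Read 3: bits[12:22] width=10 -> value=610 (bin 1001100010); offset now 22 = byte 2 bit 6; 18 bits remain
Read 4: bits[22:30] width=8 -> value=154 (bin 10011010); offset now 30 = byte 3 bit 6; 10 bits remain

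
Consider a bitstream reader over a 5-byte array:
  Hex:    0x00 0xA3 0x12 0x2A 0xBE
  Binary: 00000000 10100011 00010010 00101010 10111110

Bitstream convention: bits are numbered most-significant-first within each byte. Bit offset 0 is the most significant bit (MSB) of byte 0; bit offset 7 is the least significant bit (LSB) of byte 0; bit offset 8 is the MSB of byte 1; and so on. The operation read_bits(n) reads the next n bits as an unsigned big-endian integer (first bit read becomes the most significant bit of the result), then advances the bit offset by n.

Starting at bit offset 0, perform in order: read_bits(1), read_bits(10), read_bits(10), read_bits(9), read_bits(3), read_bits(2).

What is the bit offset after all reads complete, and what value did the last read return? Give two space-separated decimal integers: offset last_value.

Read 1: bits[0:1] width=1 -> value=0 (bin 0); offset now 1 = byte 0 bit 1; 39 bits remain
Read 2: bits[1:11] width=10 -> value=5 (bin 0000000101); offset now 11 = byte 1 bit 3; 29 bits remain
Read 3: bits[11:21] width=10 -> value=98 (bin 0001100010); offset now 21 = byte 2 bit 5; 19 bits remain
Read 4: bits[21:30] width=9 -> value=138 (bin 010001010); offset now 30 = byte 3 bit 6; 10 bits remain
Read 5: bits[30:33] width=3 -> value=5 (bin 101); offset now 33 = byte 4 bit 1; 7 bits remain
Read 6: bits[33:35] width=2 -> value=1 (bin 01); offset now 35 = byte 4 bit 3; 5 bits remain

Answer: 35 1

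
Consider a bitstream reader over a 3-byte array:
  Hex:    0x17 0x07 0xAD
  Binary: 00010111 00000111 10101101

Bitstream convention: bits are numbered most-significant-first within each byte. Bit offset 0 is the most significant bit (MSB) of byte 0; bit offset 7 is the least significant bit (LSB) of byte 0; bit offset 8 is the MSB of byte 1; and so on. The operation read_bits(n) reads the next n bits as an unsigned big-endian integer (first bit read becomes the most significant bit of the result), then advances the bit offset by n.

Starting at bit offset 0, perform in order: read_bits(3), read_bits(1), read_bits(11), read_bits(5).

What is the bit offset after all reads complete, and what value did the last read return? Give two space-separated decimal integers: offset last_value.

Answer: 20 26

Derivation:
Read 1: bits[0:3] width=3 -> value=0 (bin 000); offset now 3 = byte 0 bit 3; 21 bits remain
Read 2: bits[3:4] width=1 -> value=1 (bin 1); offset now 4 = byte 0 bit 4; 20 bits remain
Read 3: bits[4:15] width=11 -> value=899 (bin 01110000011); offset now 15 = byte 1 bit 7; 9 bits remain
Read 4: bits[15:20] width=5 -> value=26 (bin 11010); offset now 20 = byte 2 bit 4; 4 bits remain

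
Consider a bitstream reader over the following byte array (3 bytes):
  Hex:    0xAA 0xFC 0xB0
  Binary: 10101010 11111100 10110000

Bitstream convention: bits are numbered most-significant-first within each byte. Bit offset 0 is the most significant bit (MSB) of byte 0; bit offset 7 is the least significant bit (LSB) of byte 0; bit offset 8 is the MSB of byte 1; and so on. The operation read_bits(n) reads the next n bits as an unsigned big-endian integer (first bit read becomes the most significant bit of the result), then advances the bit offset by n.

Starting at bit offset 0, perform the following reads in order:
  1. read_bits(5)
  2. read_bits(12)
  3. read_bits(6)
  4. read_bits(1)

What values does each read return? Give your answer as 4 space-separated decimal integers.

Read 1: bits[0:5] width=5 -> value=21 (bin 10101); offset now 5 = byte 0 bit 5; 19 bits remain
Read 2: bits[5:17] width=12 -> value=1529 (bin 010111111001); offset now 17 = byte 2 bit 1; 7 bits remain
Read 3: bits[17:23] width=6 -> value=24 (bin 011000); offset now 23 = byte 2 bit 7; 1 bits remain
Read 4: bits[23:24] width=1 -> value=0 (bin 0); offset now 24 = byte 3 bit 0; 0 bits remain

Answer: 21 1529 24 0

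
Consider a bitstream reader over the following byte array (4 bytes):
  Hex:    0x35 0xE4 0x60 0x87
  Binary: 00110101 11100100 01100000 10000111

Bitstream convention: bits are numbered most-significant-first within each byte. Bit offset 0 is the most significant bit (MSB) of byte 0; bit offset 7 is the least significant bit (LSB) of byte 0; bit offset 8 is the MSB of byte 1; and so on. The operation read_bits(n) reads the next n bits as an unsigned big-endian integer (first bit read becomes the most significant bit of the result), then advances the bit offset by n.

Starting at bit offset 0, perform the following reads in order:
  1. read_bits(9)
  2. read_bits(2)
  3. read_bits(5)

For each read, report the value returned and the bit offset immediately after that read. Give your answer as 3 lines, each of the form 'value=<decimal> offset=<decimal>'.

Read 1: bits[0:9] width=9 -> value=107 (bin 001101011); offset now 9 = byte 1 bit 1; 23 bits remain
Read 2: bits[9:11] width=2 -> value=3 (bin 11); offset now 11 = byte 1 bit 3; 21 bits remain
Read 3: bits[11:16] width=5 -> value=4 (bin 00100); offset now 16 = byte 2 bit 0; 16 bits remain

Answer: value=107 offset=9
value=3 offset=11
value=4 offset=16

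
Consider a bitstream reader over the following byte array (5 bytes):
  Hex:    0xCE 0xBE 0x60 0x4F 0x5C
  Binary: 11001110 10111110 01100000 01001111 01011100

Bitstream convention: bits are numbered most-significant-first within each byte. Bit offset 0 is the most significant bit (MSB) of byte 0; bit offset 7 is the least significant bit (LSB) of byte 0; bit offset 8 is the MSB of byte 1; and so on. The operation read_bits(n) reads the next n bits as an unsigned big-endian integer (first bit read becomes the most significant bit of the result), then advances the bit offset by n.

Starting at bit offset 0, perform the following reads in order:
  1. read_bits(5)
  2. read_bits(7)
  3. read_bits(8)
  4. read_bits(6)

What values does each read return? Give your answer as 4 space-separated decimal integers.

Read 1: bits[0:5] width=5 -> value=25 (bin 11001); offset now 5 = byte 0 bit 5; 35 bits remain
Read 2: bits[5:12] width=7 -> value=107 (bin 1101011); offset now 12 = byte 1 bit 4; 28 bits remain
Read 3: bits[12:20] width=8 -> value=230 (bin 11100110); offset now 20 = byte 2 bit 4; 20 bits remain
Read 4: bits[20:26] width=6 -> value=1 (bin 000001); offset now 26 = byte 3 bit 2; 14 bits remain

Answer: 25 107 230 1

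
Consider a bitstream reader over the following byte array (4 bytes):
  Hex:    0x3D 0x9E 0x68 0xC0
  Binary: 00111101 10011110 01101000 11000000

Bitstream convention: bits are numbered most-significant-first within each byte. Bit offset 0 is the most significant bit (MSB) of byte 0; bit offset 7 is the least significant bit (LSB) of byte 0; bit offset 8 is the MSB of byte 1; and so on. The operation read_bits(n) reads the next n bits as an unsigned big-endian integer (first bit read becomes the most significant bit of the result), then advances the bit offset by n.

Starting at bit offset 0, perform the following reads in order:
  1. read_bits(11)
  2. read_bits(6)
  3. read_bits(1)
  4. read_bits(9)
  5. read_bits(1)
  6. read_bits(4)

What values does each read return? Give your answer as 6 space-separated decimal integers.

Answer: 492 60 1 326 0 0

Derivation:
Read 1: bits[0:11] width=11 -> value=492 (bin 00111101100); offset now 11 = byte 1 bit 3; 21 bits remain
Read 2: bits[11:17] width=6 -> value=60 (bin 111100); offset now 17 = byte 2 bit 1; 15 bits remain
Read 3: bits[17:18] width=1 -> value=1 (bin 1); offset now 18 = byte 2 bit 2; 14 bits remain
Read 4: bits[18:27] width=9 -> value=326 (bin 101000110); offset now 27 = byte 3 bit 3; 5 bits remain
Read 5: bits[27:28] width=1 -> value=0 (bin 0); offset now 28 = byte 3 bit 4; 4 bits remain
Read 6: bits[28:32] width=4 -> value=0 (bin 0000); offset now 32 = byte 4 bit 0; 0 bits remain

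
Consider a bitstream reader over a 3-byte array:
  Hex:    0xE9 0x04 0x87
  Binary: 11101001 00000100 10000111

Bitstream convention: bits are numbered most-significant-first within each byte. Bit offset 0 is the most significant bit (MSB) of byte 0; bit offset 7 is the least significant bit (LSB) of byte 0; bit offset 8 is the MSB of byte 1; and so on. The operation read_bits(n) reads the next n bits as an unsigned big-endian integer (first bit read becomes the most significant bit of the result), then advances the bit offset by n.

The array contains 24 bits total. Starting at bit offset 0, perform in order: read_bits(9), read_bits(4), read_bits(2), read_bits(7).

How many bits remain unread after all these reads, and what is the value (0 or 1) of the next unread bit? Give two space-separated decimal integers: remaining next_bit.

Answer: 2 1

Derivation:
Read 1: bits[0:9] width=9 -> value=466 (bin 111010010); offset now 9 = byte 1 bit 1; 15 bits remain
Read 2: bits[9:13] width=4 -> value=0 (bin 0000); offset now 13 = byte 1 bit 5; 11 bits remain
Read 3: bits[13:15] width=2 -> value=2 (bin 10); offset now 15 = byte 1 bit 7; 9 bits remain
Read 4: bits[15:22] width=7 -> value=33 (bin 0100001); offset now 22 = byte 2 bit 6; 2 bits remain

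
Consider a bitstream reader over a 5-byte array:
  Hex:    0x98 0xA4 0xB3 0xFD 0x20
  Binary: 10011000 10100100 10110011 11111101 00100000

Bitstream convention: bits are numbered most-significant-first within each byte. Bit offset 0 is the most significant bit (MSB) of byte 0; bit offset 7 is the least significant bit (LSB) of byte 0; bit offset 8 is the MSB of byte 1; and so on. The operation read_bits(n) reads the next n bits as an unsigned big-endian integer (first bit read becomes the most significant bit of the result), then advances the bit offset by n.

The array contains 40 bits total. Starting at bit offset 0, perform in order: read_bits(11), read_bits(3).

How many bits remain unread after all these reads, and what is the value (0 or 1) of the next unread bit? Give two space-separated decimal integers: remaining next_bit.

Read 1: bits[0:11] width=11 -> value=1221 (bin 10011000101); offset now 11 = byte 1 bit 3; 29 bits remain
Read 2: bits[11:14] width=3 -> value=1 (bin 001); offset now 14 = byte 1 bit 6; 26 bits remain

Answer: 26 0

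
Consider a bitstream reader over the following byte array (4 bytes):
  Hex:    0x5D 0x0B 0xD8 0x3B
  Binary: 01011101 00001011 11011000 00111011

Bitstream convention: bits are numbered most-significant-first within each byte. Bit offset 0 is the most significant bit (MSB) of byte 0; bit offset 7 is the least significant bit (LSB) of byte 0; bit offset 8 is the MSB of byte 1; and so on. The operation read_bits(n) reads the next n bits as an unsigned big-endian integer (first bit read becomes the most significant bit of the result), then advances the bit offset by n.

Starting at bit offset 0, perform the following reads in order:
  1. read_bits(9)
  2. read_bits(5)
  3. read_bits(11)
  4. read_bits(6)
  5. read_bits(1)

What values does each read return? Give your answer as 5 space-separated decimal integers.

Answer: 186 2 1968 29 1

Derivation:
Read 1: bits[0:9] width=9 -> value=186 (bin 010111010); offset now 9 = byte 1 bit 1; 23 bits remain
Read 2: bits[9:14] width=5 -> value=2 (bin 00010); offset now 14 = byte 1 bit 6; 18 bits remain
Read 3: bits[14:25] width=11 -> value=1968 (bin 11110110000); offset now 25 = byte 3 bit 1; 7 bits remain
Read 4: bits[25:31] width=6 -> value=29 (bin 011101); offset now 31 = byte 3 bit 7; 1 bits remain
Read 5: bits[31:32] width=1 -> value=1 (bin 1); offset now 32 = byte 4 bit 0; 0 bits remain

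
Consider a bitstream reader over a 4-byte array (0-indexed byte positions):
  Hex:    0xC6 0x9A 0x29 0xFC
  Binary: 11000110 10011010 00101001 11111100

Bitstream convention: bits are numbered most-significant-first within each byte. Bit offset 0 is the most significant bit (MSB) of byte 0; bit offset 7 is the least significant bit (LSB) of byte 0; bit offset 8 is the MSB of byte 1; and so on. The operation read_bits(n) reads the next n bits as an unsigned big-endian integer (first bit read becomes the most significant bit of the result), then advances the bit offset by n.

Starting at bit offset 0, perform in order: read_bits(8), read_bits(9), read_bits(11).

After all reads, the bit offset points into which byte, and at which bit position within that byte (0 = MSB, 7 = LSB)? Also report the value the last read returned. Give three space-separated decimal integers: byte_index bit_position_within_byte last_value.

Read 1: bits[0:8] width=8 -> value=198 (bin 11000110); offset now 8 = byte 1 bit 0; 24 bits remain
Read 2: bits[8:17] width=9 -> value=308 (bin 100110100); offset now 17 = byte 2 bit 1; 15 bits remain
Read 3: bits[17:28] width=11 -> value=671 (bin 01010011111); offset now 28 = byte 3 bit 4; 4 bits remain

Answer: 3 4 671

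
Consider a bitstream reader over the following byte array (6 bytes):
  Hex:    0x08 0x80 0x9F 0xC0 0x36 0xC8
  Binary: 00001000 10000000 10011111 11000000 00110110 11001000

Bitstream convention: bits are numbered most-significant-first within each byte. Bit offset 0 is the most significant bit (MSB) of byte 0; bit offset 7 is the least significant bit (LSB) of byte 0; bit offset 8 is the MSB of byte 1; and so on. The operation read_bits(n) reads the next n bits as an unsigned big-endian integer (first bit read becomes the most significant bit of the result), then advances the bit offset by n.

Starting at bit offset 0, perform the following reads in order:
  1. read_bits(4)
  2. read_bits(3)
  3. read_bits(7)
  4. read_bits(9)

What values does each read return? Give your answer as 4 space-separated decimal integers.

Read 1: bits[0:4] width=4 -> value=0 (bin 0000); offset now 4 = byte 0 bit 4; 44 bits remain
Read 2: bits[4:7] width=3 -> value=4 (bin 100); offset now 7 = byte 0 bit 7; 41 bits remain
Read 3: bits[7:14] width=7 -> value=32 (bin 0100000); offset now 14 = byte 1 bit 6; 34 bits remain
Read 4: bits[14:23] width=9 -> value=79 (bin 001001111); offset now 23 = byte 2 bit 7; 25 bits remain

Answer: 0 4 32 79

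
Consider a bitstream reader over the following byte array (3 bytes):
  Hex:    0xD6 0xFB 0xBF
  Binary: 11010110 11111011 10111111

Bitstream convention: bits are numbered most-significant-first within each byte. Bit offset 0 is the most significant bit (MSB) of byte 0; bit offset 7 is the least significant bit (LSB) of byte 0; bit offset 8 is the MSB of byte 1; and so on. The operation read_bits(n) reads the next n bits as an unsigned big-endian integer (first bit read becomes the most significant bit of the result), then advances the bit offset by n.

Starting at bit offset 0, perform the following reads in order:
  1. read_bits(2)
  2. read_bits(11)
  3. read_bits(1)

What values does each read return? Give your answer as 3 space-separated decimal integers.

Answer: 3 735 0

Derivation:
Read 1: bits[0:2] width=2 -> value=3 (bin 11); offset now 2 = byte 0 bit 2; 22 bits remain
Read 2: bits[2:13] width=11 -> value=735 (bin 01011011111); offset now 13 = byte 1 bit 5; 11 bits remain
Read 3: bits[13:14] width=1 -> value=0 (bin 0); offset now 14 = byte 1 bit 6; 10 bits remain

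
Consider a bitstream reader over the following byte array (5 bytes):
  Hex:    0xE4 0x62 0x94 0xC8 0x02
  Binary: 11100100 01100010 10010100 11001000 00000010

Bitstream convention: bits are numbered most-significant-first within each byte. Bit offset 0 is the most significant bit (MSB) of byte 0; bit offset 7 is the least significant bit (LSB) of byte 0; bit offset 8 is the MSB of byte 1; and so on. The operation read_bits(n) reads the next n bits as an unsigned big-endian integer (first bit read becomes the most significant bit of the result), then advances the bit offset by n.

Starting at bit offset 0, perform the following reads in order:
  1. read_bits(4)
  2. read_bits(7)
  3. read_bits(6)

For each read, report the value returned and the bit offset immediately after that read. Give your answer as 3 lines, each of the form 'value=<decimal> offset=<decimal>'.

Answer: value=14 offset=4
value=35 offset=11
value=5 offset=17

Derivation:
Read 1: bits[0:4] width=4 -> value=14 (bin 1110); offset now 4 = byte 0 bit 4; 36 bits remain
Read 2: bits[4:11] width=7 -> value=35 (bin 0100011); offset now 11 = byte 1 bit 3; 29 bits remain
Read 3: bits[11:17] width=6 -> value=5 (bin 000101); offset now 17 = byte 2 bit 1; 23 bits remain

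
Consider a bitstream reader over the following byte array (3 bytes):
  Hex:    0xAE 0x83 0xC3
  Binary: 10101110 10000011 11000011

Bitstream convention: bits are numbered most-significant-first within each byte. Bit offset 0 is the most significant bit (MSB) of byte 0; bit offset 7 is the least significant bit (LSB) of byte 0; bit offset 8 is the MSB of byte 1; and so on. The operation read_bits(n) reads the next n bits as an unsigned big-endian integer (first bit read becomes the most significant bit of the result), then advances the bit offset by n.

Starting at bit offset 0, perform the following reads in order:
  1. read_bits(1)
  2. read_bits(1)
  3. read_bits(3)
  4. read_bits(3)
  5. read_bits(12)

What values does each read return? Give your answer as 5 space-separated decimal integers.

Read 1: bits[0:1] width=1 -> value=1 (bin 1); offset now 1 = byte 0 bit 1; 23 bits remain
Read 2: bits[1:2] width=1 -> value=0 (bin 0); offset now 2 = byte 0 bit 2; 22 bits remain
Read 3: bits[2:5] width=3 -> value=5 (bin 101); offset now 5 = byte 0 bit 5; 19 bits remain
Read 4: bits[5:8] width=3 -> value=6 (bin 110); offset now 8 = byte 1 bit 0; 16 bits remain
Read 5: bits[8:20] width=12 -> value=2108 (bin 100000111100); offset now 20 = byte 2 bit 4; 4 bits remain

Answer: 1 0 5 6 2108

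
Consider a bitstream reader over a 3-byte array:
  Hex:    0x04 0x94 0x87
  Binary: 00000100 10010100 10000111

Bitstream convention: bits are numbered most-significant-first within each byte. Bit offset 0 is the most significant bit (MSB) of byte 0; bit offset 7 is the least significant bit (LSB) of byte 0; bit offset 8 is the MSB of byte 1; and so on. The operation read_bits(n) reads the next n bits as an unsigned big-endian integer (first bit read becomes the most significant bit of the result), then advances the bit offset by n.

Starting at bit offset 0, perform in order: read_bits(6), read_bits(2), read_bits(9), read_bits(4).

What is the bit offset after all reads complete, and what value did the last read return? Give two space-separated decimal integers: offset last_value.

Answer: 21 0

Derivation:
Read 1: bits[0:6] width=6 -> value=1 (bin 000001); offset now 6 = byte 0 bit 6; 18 bits remain
Read 2: bits[6:8] width=2 -> value=0 (bin 00); offset now 8 = byte 1 bit 0; 16 bits remain
Read 3: bits[8:17] width=9 -> value=297 (bin 100101001); offset now 17 = byte 2 bit 1; 7 bits remain
Read 4: bits[17:21] width=4 -> value=0 (bin 0000); offset now 21 = byte 2 bit 5; 3 bits remain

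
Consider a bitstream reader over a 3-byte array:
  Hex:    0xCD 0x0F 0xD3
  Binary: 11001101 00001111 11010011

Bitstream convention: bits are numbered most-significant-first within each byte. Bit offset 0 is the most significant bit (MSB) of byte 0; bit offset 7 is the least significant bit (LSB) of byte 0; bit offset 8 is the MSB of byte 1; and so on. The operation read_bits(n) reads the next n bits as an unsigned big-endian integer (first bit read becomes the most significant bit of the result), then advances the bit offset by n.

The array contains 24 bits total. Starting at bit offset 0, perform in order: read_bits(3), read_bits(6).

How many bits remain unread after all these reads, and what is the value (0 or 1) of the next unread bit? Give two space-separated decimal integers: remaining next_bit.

Answer: 15 0

Derivation:
Read 1: bits[0:3] width=3 -> value=6 (bin 110); offset now 3 = byte 0 bit 3; 21 bits remain
Read 2: bits[3:9] width=6 -> value=26 (bin 011010); offset now 9 = byte 1 bit 1; 15 bits remain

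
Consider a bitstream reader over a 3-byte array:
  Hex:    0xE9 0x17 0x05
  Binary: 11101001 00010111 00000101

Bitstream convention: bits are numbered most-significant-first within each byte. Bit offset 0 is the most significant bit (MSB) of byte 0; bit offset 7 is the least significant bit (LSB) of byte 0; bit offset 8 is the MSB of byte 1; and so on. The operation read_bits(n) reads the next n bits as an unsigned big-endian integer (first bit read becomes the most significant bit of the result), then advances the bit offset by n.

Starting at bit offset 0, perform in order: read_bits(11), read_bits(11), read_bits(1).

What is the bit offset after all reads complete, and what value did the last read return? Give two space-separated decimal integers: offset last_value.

Read 1: bits[0:11] width=11 -> value=1864 (bin 11101001000); offset now 11 = byte 1 bit 3; 13 bits remain
Read 2: bits[11:22] width=11 -> value=1473 (bin 10111000001); offset now 22 = byte 2 bit 6; 2 bits remain
Read 3: bits[22:23] width=1 -> value=0 (bin 0); offset now 23 = byte 2 bit 7; 1 bits remain

Answer: 23 0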